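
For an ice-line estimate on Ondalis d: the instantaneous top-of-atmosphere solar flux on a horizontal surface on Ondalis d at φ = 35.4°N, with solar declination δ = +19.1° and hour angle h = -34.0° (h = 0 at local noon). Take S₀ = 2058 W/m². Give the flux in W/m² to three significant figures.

cos θ_z = sin φ sin δ + cos φ cos δ cos h = 0.189551 + 0.638570 = 0.828121.
Flux = S₀ · cos θ_z = 2058 × 0.828121 = 1704 W/m².

1.70e+03 W/m²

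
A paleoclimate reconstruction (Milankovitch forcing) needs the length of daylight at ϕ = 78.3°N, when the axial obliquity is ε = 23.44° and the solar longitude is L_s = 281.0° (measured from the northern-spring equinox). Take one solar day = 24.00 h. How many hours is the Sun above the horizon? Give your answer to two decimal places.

Solar declination: sin δ = sin ε · sin L_s = sin 23.44° × sin 281.0° = -0.39048, so δ = -22.984°.
cos h₀ = −tan ϕ · tan δ = 2.0482 ≥ 1, so the Sun never rises (polar night) and h₀ = 0.
Daylight = 2h₀/(2π) × 24.00 h = (0.0000/π) × 24.00 = 0.00 h.

0.00 h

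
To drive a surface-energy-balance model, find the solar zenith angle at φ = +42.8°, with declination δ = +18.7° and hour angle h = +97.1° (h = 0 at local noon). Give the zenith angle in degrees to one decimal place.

θ_z = 82.4°

cos θ_z = sin φ sin δ + cos φ cos δ cos h = 0.217838 + -0.085903 = 0.131935.
θ_z = arccos(0.131935) = 82.4°.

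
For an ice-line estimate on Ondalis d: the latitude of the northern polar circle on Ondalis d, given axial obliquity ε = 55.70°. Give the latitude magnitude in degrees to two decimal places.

34.30°

The polar circle is the lowest latitude that experiences at least one full rotation of continuous daylight at the northern-summer solstice; it lies at |φ| = 90° − ε = 90° − 55.70° = 34.30°.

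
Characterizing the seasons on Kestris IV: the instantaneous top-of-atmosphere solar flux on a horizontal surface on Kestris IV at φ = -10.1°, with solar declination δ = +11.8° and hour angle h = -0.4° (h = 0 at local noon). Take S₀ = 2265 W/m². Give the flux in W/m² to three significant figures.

2.10e+03 W/m²

cos θ_z = sin φ sin δ + cos φ cos δ cos h = -0.035862 + 0.963675 = 0.927813.
Flux = S₀ · cos θ_z = 2265 × 0.927813 = 2101 W/m².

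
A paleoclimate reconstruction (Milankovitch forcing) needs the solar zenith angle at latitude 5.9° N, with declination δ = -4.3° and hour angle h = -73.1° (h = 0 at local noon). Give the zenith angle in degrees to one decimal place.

θ_z = 73.7°

cos θ_z = sin φ sin δ + cos φ cos δ cos h = -0.007707 + 0.288348 = 0.280641.
θ_z = arccos(0.280641) = 73.7°.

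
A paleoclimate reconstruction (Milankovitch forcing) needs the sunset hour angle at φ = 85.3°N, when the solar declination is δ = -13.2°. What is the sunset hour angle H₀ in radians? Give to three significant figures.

cos H₀ = −tan φ · tan δ = 2.8529 ≥ 1, so the Sun never rises (polar night) and H₀ = 0.

H₀ = 0.00 rad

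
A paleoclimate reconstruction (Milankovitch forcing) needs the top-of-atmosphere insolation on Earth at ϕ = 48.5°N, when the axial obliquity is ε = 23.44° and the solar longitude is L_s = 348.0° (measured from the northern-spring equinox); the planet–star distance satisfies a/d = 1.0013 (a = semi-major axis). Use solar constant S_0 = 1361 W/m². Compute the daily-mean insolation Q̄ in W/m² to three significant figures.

Q̄ ≈ 246 W/m²

Solar declination: sin δ = sin ε · sin L_s = sin 23.44° × sin 348.0° = -0.08270, so δ = -4.744°.
cos h₀ = −tan(+48.5°) tan(-4.744°) = 0.0938, h₀ = 1.4769 rad.
Bracket: h₀ sin ϕ sin δ + cos ϕ cos δ sin h₀ = 1.4769×0.74896×-0.08270 + 0.66262×0.99657×0.99559 = -0.091478 + 0.657435 = 0.565957.
Inverse-square distance factor (a/d)² = 1.0013² = 1.002602.
Q̄ = (S_0/π) × 1.002602 × [bracket] = (1361/π) × 1.002602 × 0.565957 = 245.8 W/m².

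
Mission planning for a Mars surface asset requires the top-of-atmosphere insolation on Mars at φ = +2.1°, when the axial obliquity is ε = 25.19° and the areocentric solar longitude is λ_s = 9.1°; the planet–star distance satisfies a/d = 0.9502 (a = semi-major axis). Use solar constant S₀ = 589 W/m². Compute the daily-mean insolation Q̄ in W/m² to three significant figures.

sin δ = sin 25.19° × sin 9.1° = 0.06732, so δ = +3.860°.
cos H₀ = −tan(+2.1°) tan(+3.860°) = -0.0025, H₀ = 1.5733 rad.
Bracket: H₀ sin φ sin δ + cos φ cos δ sin H₀ = 1.5733×0.03664×0.06732 + 0.99933×0.99773×1.00000 = 0.003881 + 0.997062 = 1.000943.
Inverse-square distance factor (a/d)² = 0.9502² = 0.902880.
Q̄ = (S₀/π) × 0.902880 × [bracket] = (589/π) × 0.902880 × 1.000943 = 169.4 W/m².

Q̄ ≈ 169 W/m²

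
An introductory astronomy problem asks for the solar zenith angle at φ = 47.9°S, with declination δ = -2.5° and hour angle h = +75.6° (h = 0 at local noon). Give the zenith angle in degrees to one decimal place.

θ_z = 78.5°

cos θ_z = sin φ sin δ + cos φ cos δ cos h = 0.032365 + 0.166570 = 0.198935.
θ_z = arccos(0.198935) = 78.5°.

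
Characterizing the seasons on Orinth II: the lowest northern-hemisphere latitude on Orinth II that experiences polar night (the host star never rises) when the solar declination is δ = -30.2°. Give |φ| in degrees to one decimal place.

|φ| = 59.8°

Polar night requires cos H₀ = −tan φ tan δ ≥ 1, i.e. tan φ tan δ ≤ −1.
The boundary is |tan φ| · |tan δ| = 1, so |φ| = 90° − |δ| = 90° − 30.2° = 59.8° in the northern hemisphere.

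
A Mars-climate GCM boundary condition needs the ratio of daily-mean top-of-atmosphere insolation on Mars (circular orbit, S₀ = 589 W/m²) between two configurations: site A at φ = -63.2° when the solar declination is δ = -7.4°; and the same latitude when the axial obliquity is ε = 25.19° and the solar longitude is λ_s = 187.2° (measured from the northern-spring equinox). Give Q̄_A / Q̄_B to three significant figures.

— Configuration A (φ=-63.2°):
cos H₀ = −tan(-63.2°) tan(-7.400°) = -0.2571, H₀ = 1.8308 rad.
Bracket: H₀ sin φ sin δ + cos φ cos δ sin H₀ = 1.8308×-0.89259×-0.12880 + 0.45088×0.99167×0.96638 = 0.210479 + 0.432092 = 0.642571.
Q̄ = (S₀/π) × [bracket] = (589/π) × 0.642571 = 120.47 W/m².
— Configuration B (φ=-63.2°):
Solar declination: sin δ = sin ε · sin λ_s = sin 25.19° × sin 187.2° = -0.05334, so δ = -3.058°.
cos H₀ = −tan(-63.2°) tan(-3.058°) = -0.1058, H₀ = 1.6767 rad.
Bracket: H₀ sin φ sin δ + cos φ cos δ sin H₀ = 1.6767×-0.89259×-0.05334 + 0.45088×0.99858×0.99439 = 0.079829 + 0.447714 = 0.527543.
Q̄ = (S₀/π) × [bracket] = (589/π) × 0.527543 = 98.906 W/m².
Ratio Q̄_A / Q̄_B = 120.47 / 98.906 = 1.218.

Q̄_A / Q̄_B ≈ 1.22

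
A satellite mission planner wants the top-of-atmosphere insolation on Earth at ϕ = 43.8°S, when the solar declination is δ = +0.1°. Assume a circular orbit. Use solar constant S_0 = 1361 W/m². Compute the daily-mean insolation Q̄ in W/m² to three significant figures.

Q̄ ≈ 312 W/m²

cos h₀ = −tan(-43.8°) tan(+0.100°) = 0.0017, h₀ = 1.5691 rad.
Bracket: h₀ sin ϕ sin δ + cos ϕ cos δ sin h₀ = 1.5691×-0.69214×0.00175 + 0.72176×1.00000×1.00000 = -0.001901 + 0.721760 = 0.719859.
Q̄ = (S_0/π) × [bracket] = (1361/π) × 0.719859 = 311.9 W/m².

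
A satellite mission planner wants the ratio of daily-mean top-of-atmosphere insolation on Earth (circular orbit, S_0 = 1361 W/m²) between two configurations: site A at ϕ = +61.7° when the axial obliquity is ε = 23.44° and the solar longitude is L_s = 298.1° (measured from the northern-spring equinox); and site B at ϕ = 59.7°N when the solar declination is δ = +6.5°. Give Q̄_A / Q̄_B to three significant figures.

Q̄_A / Q̄_B ≈ 0.107

— Configuration A (ϕ=+61.7°):
Solar declination: sin δ = sin ε · sin L_s = sin 23.44° × sin 298.1° = -0.35090, so δ = -20.542°.
cos h₀ = −tan(+61.7°) tan(-20.542°) = 0.6959, h₀ = 0.8011 rad.
Bracket: h₀ sin ϕ sin δ + cos ϕ cos δ sin h₀ = 0.8011×0.88048×-0.35090 + 0.47409×0.93641×0.71810 = -0.247508 + 0.318795 = 0.071287.
Q̄ = (S_0/π) × [bracket] = (1361/π) × 0.071287 = 30.883 W/m².
— Configuration B (ϕ=+59.7°):
cos h₀ = −tan(+59.7°) tan(+6.500°) = -0.1950, h₀ = 1.7670 rad.
Bracket: h₀ sin ϕ sin δ + cos ϕ cos δ sin h₀ = 1.7670×0.86340×0.11320 + 0.50453×0.99357×0.98081 = 0.172701 + 0.491666 = 0.664367.
Q̄ = (S_0/π) × [bracket] = (1361/π) × 0.664367 = 287.82 W/m².
Ratio Q̄_A / Q̄_B = 30.883 / 287.82 = 0.1073.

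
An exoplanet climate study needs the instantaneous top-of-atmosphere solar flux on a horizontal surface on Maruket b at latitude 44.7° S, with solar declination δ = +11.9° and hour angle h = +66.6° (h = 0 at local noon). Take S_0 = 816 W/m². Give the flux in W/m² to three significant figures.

cos θ_z = sin ϕ sin δ + cos ϕ cos δ cos h = -0.145043 + 0.276226 = 0.131183.
Flux = S_0 · cos θ_z = 816 × 0.131183 = 107.0 W/m².

107 W/m²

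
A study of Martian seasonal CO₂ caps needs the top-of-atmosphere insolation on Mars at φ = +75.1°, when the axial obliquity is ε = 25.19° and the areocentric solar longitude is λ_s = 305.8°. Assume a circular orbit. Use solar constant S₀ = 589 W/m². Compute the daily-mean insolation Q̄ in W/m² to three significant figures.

Q̄ ≈ 0.00 W/m²

sin δ = sin 25.19° × sin 305.8° = -0.34521, so δ = -20.194°.
cos H₀ = −tan(+75.1°) tan(-20.194°) = 1.3824 ≥ 1 ⇒ polar night, H₀ = 0 and Q̄ = 0.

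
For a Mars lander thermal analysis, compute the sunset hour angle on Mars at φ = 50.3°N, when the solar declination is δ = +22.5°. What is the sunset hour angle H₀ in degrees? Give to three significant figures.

cos H₀ = −tan φ · tan δ = −tan(+50.3°) × tan(+22.500°) = -0.4989, so H₀ = 2.0932 rad = 119.93°.

H₀ = 120°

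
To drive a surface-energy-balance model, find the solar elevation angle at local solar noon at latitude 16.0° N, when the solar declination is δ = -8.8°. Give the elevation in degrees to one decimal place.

65.2°

At local noon the hour angle is zero, so the zenith angle equals |φ − δ| = |+16.0° − (-8.800°)| = 24.800°.
Elevation = 90° − 24.800° = 65.2°.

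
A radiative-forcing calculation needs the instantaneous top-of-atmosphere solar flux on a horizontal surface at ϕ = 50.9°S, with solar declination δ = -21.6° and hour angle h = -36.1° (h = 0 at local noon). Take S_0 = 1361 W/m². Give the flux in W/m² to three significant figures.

cos θ_z = sin ϕ sin δ + cos ϕ cos δ cos h = 0.285682 + 0.473795 = 0.759477.
Flux = S_0 · cos θ_z = 1361 × 0.759477 = 1034 W/m².

1.03e+03 W/m²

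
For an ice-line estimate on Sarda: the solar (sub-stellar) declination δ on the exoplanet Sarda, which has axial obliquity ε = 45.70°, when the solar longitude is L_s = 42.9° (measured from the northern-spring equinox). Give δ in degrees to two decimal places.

sin δ = sin ε · sin L_s = sin 45.70° × sin 42.9° = 0.487187.
δ = arcsin(0.487187) = +29.16°.

δ = +29.16°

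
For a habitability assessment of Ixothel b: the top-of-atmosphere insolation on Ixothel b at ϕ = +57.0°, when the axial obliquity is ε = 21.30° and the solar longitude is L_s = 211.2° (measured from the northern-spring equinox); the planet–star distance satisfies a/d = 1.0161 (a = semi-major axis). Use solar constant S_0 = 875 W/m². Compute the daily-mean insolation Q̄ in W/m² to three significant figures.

Solar declination: sin δ = sin ε · sin L_s = sin 21.30° × sin 211.2° = -0.18817, so δ = -10.846°.
cos h₀ = −tan(+57.0°) tan(-10.846°) = 0.2950, h₀ = 1.2713 rad.
Bracket: h₀ sin ϕ sin δ + cos ϕ cos δ sin h₀ = 1.2713×0.83867×-0.18817 + 0.54464×0.98214×0.95549 = -0.200627 + 0.511104 = 0.310477.
Inverse-square distance factor (a/d)² = 1.0161² = 1.032459.
Q̄ = (S_0/π) × 1.032459 × [bracket] = (875/π) × 1.032459 × 0.310477 = 89.28 W/m².

Q̄ ≈ 89.3 W/m²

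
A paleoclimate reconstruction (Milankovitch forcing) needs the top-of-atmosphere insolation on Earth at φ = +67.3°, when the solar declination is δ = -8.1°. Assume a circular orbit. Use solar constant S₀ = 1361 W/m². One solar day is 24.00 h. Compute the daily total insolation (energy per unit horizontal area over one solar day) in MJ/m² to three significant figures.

7.49 MJ/m²

cos H₀ = −tan(+67.3°) tan(-8.100°) = 0.3402, H₀ = 1.2236 rad.
Bracket: H₀ sin φ sin δ + cos φ cos δ sin H₀ = 1.2236×0.92254×-0.14090 + 0.38591×0.99002×0.94034 = -0.159051 + 0.359265 = 0.200214.
Q̄ = (S₀/π) × [bracket] = (1361/π) × 0.200214 = 86.737 W/m².
Daily total = Q̄ × 24.00 h × 3600 s/h = 86.737 × 24.00 × 3600 / 10⁶ = 7.494 MJ/m².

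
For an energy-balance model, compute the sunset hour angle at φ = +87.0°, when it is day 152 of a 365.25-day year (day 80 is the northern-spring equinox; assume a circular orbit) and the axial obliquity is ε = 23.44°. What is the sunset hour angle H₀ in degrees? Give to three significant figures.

H₀ = 180°

Solar longitude: λ_s = 360° × (152 − 80)/365.25 = 70.965°.
sin δ = sin 23.44° × sin 70.965° = 0.37604, so δ = +22.088°.
Sunrise equation: cos H₀ = −tan φ · tan δ = -7.7436 ≤ −1, so the Sun never sets (polar day) and H₀ = π.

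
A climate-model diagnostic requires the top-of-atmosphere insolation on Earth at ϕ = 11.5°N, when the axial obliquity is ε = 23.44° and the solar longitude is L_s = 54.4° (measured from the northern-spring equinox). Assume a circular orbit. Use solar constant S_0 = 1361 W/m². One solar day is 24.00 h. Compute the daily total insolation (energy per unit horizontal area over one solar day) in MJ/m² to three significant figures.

Solar declination: sin δ = sin ε · sin L_s = sin 23.44° × sin 54.4° = 0.32344, so δ = +18.871°.
cos h₀ = −tan(+11.5°) tan(+18.871°) = -0.0695, h₀ = 1.6404 rad.
Bracket: h₀ sin ϕ sin δ + cos ϕ cos δ sin h₀ = 1.6404×0.19937×0.32344 + 0.97992×0.94625×0.99758 = 0.105780 + 0.925005 = 1.030785.
Q̄ = (S_0/π) × [bracket] = (1361/π) × 1.030785 = 446.56 W/m².
Daily total = Q̄ × 24.00 h × 3600 s/h = 446.56 × 24.00 × 3600 / 10⁶ = 38.58 MJ/m².

38.6 MJ/m²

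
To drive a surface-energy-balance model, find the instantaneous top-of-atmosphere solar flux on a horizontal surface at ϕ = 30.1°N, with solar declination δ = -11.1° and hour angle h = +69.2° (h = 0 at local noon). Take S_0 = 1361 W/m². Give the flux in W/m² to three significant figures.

279 W/m²

cos θ_z = sin ϕ sin δ + cos ϕ cos δ cos h = -0.096552 + 0.301474 = 0.204922.
Flux = S_0 · cos θ_z = 1361 × 0.204922 = 278.9 W/m².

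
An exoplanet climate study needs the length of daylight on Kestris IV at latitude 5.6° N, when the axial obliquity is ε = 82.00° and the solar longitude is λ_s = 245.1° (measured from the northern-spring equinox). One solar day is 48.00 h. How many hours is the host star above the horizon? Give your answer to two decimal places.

20.92 h

Solar declination: sin δ = sin ε · sin λ_s = sin 82.00° × sin 245.1° = -0.89822, so δ = -63.925°.
cos H₀ = −tan φ · tan δ = −tan(+5.6°) × tan(-63.925°) = 0.2004, so H₀ = 1.3691 rad = 78.44°.
Daylight = 2H₀/(2π) × 48.00 h = (1.3691/π) × 48.00 = 20.92 h.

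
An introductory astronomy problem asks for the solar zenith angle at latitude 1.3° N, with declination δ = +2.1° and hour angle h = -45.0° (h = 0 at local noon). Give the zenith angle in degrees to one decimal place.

cos θ_z = sin ϕ sin δ + cos ϕ cos δ cos h = 0.000831 + 0.706450 = 0.707281.
θ_z = arccos(0.707281) = 45.0°.

θ_z = 45.0°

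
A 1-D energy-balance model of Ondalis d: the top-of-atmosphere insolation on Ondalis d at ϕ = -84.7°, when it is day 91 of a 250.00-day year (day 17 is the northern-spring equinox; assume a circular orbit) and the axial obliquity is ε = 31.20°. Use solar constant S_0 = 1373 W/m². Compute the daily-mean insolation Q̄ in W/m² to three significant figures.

Q̄ ≈ 0.00 W/m²

Solar longitude: L_s = 360° × (91 − 17)/250.00 = 106.560°.
sin δ = sin 31.20° × sin 106.560° = 0.49654, so δ = +29.771°.
cos h₀ = −tan(-84.7°) tan(+29.771°) = 6.1664 ≥ 1 ⇒ polar night, h₀ = 0 and Q̄ = 0.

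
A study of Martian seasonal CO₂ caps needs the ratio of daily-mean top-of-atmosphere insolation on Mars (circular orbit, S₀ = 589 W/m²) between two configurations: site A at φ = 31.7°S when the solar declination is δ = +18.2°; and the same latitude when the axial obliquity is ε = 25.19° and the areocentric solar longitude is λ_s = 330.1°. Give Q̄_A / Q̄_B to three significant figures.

Q̄_A / Q̄_B ≈ 0.559

— Configuration A (φ=-31.7°):
cos H₀ = −tan(-31.7°) tan(+18.200°) = 0.2031, H₀ = 1.3663 rad.
Bracket: H₀ sin φ sin δ + cos φ cos δ sin H₀ = 1.3663×-0.52547×0.31233 + 0.85081×0.94997×0.97917 = -0.224237 + 0.791408 = 0.567171.
Q̄ = (S₀/π) × [bracket] = (589/π) × 0.567171 = 106.34 W/m².
— Configuration B (φ=-31.7°):
sin δ = sin 25.19° × sin 330.1° = -0.21217, so δ = -12.249°.
cos H₀ = −tan(-31.7°) tan(-12.249°) = -0.1341, H₀ = 1.7053 rad.
Bracket: H₀ sin φ sin δ + cos φ cos δ sin H₀ = 1.7053×-0.52547×-0.21217 + 0.85081×0.97723×0.99097 = 0.190122 + 0.823929 = 1.014051.
Q̄ = (S₀/π) × [bracket] = (589/π) × 1.014051 = 190.12 W/m².
Ratio Q̄_A / Q̄_B = 106.34 / 190.12 = 0.5593.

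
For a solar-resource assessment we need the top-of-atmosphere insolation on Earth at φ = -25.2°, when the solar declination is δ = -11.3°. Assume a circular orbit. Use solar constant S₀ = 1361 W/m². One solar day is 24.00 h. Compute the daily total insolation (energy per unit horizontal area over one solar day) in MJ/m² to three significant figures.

38.3 MJ/m²

cos H₀ = −tan(-25.2°) tan(-11.300°) = -0.0940, H₀ = 1.6650 rad.
Bracket: H₀ sin φ sin δ + cos φ cos δ sin H₀ = 1.6650×-0.42578×-0.19595 + 0.90483×0.98061×0.99557 = 0.138914 + 0.883355 = 1.022269.
Q̄ = (S₀/π) × [bracket] = (1361/π) × 1.022269 = 442.87 W/m².
Daily total = Q̄ × 24.00 h × 3600 s/h = 442.87 × 24.00 × 3600 / 10⁶ = 38.26 MJ/m².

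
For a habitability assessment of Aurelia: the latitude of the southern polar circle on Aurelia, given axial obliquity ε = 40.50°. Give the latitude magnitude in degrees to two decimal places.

The polar circle is the lowest latitude that experiences at least one full rotation of continuous darkness at the northern-summer solstice; it lies at |φ| = 90° − ε = 90° − 40.50° = 49.50°.

49.50°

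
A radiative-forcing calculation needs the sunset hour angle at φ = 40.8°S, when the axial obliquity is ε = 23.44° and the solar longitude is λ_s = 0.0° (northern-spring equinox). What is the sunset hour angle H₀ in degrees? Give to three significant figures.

H₀ = 90.0°

Solar declination: sin δ = sin ε · sin λ_s = sin 23.44° × sin 0.0° = 0.00000, so δ = +0.000°.
cos H₀ = −tan φ · tan δ = −tan(-40.8°) × tan(+0.000°) = 0.0000, so H₀ = 1.5708 rad = 90.00°.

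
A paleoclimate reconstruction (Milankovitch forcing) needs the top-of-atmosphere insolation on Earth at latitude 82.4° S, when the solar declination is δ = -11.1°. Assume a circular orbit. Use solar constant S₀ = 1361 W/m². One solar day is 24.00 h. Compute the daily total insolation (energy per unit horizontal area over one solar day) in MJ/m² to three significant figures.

22.4 MJ/m²

cos H₀ = −tan(-82.4°) tan(-11.100°) = -1.4704 ≤ −1 ⇒ polar day, H₀ = π.
Bracket: H₀ sin φ sin δ + cos φ cos δ sin H₀ = 3.1416×-0.99122×-0.19252 + 0.13226×0.98129×0.00000 = 0.599511 + 0.000000 = 0.599511.
Q̄ = (S₀/π) × [bracket] = (1361/π) × 0.599511 = 259.72 W/m².
Daily total = Q̄ × 24.00 h × 3600 s/h = 259.72 × 24.00 × 3600 / 10⁶ = 22.44 MJ/m².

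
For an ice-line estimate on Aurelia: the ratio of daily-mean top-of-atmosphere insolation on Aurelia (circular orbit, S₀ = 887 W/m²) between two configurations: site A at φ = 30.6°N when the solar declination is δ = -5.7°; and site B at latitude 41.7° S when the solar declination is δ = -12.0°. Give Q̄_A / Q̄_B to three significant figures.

— Configuration A (φ=+30.6°):
cos H₀ = −tan(+30.6°) tan(-5.700°) = 0.0590, H₀ = 1.5117 rad.
Bracket: H₀ sin φ sin δ + cos φ cos δ sin H₀ = 1.5117×0.50904×-0.09932 + 0.86074×0.99506×0.99826 = -0.076428 + 0.854998 = 0.778570.
Q̄ = (S₀/π) × [bracket] = (887/π) × 0.778570 = 219.82 W/m².
— Configuration B (φ=-41.7°):
cos H₀ = −tan(-41.7°) tan(-12.000°) = -0.1894, H₀ = 1.7613 rad.
Bracket: H₀ sin φ sin δ + cos φ cos δ sin H₀ = 1.7613×-0.66523×-0.20791 + 0.74664×0.97815×0.98190 = 0.243602 + 0.717107 = 0.960709.
Q̄ = (S₀/π) × [bracket] = (887/π) × 0.960709 = 271.25 W/m².
Ratio Q̄_A / Q̄_B = 219.82 / 271.25 = 0.8104.

Q̄_A / Q̄_B ≈ 0.810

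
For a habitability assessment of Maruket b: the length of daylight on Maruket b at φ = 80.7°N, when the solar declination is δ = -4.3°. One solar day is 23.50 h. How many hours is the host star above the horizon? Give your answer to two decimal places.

cos H₀ = −tan φ · tan δ = −tan(+80.7°) × tan(-4.300°) = 0.4592, so H₀ = 1.0937 rad = 62.67°.
Daylight = 2H₀/(2π) × 23.50 h = (1.0937/π) × 23.50 = 8.18 h.

8.18 h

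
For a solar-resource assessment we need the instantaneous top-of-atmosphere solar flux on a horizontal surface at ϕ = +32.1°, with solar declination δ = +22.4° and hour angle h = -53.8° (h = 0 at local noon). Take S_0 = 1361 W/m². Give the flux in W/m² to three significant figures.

905 W/m²

cos θ_z = sin ϕ sin δ + cos ϕ cos δ cos h = 0.202500 + 0.462564 = 0.665064.
Flux = S_0 · cos θ_z = 1361 × 0.665064 = 905.2 W/m².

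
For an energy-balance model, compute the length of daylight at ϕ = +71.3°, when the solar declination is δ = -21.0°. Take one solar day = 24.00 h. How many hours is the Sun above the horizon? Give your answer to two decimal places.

0.00 h

cos h₀ = −tan ϕ · tan δ = 1.1341 ≥ 1, so the Sun never rises (polar night) and h₀ = 0.
Daylight = 2h₀/(2π) × 24.00 h = (0.0000/π) × 24.00 = 0.00 h.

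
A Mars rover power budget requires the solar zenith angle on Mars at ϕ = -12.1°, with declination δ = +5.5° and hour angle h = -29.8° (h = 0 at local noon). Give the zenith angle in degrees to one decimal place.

cos θ_z = sin ϕ sin δ + cos ϕ cos δ cos h = -0.020091 + 0.844580 = 0.824489.
θ_z = arccos(0.824489) = 34.5°.

θ_z = 34.5°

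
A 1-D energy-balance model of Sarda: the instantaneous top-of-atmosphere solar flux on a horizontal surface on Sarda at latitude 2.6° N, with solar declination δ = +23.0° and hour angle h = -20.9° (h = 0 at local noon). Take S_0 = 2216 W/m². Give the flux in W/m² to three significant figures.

cos θ_z = sin ϕ sin δ + cos ϕ cos δ cos h = 0.017725 + 0.859055 = 0.876780.
Flux = S_0 · cos θ_z = 2216 × 0.876780 = 1943 W/m².

1.94e+03 W/m²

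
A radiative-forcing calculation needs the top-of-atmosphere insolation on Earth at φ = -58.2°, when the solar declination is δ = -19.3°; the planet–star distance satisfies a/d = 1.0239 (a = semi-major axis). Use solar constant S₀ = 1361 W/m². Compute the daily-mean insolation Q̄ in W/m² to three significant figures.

Q̄ ≈ 463 W/m²

cos H₀ = −tan(-58.2°) tan(-19.300°) = -0.5648, H₀ = 2.1710 rad.
Bracket: H₀ sin φ sin δ + cos φ cos δ sin H₀ = 2.1710×-0.84989×-0.33051 + 0.52696×0.94380×0.82522 = 0.609828 + 0.410419 = 1.020247.
Inverse-square distance factor (a/d)² = 1.0239² = 1.048371.
Q̄ = (S₀/π) × 1.048371 × [bracket] = (1361/π) × 1.048371 × 1.020247 = 463.4 W/m².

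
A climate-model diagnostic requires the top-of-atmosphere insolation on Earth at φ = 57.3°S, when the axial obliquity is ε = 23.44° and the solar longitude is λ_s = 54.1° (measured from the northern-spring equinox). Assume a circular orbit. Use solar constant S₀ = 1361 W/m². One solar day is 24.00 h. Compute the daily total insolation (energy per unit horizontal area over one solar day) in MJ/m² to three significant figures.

Solar declination: sin δ = sin ε · sin λ_s = sin 23.44° × sin 54.1° = 0.32223, so δ = +18.798°.
cos H₀ = −tan(-57.3°) tan(+18.798°) = 0.5302, H₀ = 1.0120 rad.
Bracket: H₀ sin φ sin δ + cos φ cos δ sin H₀ = 1.0120×-0.84151×0.32223 + 0.54024×0.94666×0.84787 = -0.274414 + 0.433621 = 0.159207.
Q̄ = (S₀/π) × [bracket] = (1361/π) × 0.159207 = 68.972 W/m².
Daily total = Q̄ × 24.00 h × 3600 s/h = 68.972 × 24.00 × 3600 / 10⁶ = 5.959 MJ/m².

5.96 MJ/m²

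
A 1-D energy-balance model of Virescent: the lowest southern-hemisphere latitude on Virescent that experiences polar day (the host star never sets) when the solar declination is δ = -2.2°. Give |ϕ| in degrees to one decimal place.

|ϕ| = 87.8°

Polar day requires cos h₀ = −tan ϕ tan δ ≤ −1, i.e. tan ϕ tan δ ≥ 1.
The boundary is |tan ϕ| · |tan δ| = 1, so |ϕ| = 90° − |δ| = 90° − 2.2° = 87.8° in the southern hemisphere.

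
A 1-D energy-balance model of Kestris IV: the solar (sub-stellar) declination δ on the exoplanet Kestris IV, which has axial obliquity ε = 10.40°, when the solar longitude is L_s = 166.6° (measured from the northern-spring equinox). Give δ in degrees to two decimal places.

sin δ = sin ε · sin L_s = sin 10.40° × sin 166.6° = 0.041835.
δ = arcsin(0.041835) = +2.40°.

δ = +2.40°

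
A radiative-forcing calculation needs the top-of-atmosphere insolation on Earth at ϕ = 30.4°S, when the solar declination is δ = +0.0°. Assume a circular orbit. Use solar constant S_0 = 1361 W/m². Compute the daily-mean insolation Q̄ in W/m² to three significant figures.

cos h₀ = −tan(-30.4°) tan(+0.000°) = 0.0000, h₀ = 1.5708 rad.
Bracket: h₀ sin ϕ sin δ + cos ϕ cos δ sin h₀ = 1.5708×-0.50603×0.00000 + 0.86251×1.00000×1.00000 = -0.000000 + 0.862510 = 0.862510.
Q̄ = (S_0/π) × [bracket] = (1361/π) × 0.862510 = 373.7 W/m².

Q̄ ≈ 374 W/m²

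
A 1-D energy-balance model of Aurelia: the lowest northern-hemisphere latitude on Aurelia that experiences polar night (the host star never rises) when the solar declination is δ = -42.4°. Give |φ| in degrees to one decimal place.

Polar night requires cos H₀ = −tan φ tan δ ≥ 1, i.e. tan φ tan δ ≤ −1.
The boundary is |tan φ| · |tan δ| = 1, so |φ| = 90° − |δ| = 90° − 42.4° = 47.6° in the northern hemisphere.

|φ| = 47.6°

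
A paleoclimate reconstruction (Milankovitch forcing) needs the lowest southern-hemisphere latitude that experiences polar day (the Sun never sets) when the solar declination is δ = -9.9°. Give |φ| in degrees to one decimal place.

Polar day requires cos H₀ = −tan φ tan δ ≤ −1, i.e. tan φ tan δ ≥ 1.
The boundary is |tan φ| · |tan δ| = 1, so |φ| = 90° − |δ| = 90° − 9.9° = 80.1° in the southern hemisphere.

|φ| = 80.1°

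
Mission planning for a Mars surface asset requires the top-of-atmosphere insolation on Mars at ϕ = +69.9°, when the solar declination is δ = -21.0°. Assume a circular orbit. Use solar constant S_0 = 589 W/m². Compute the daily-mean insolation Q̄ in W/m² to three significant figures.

Q̄ ≈ 0.00 W/m²

cos h₀ = −tan(+69.9°) tan(-21.000°) = 1.0490 ≥ 1 ⇒ polar night, h₀ = 0 and Q̄ = 0.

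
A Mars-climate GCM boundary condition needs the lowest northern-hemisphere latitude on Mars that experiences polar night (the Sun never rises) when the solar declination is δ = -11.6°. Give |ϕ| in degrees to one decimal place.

|ϕ| = 78.4°

Polar night requires cos h₀ = −tan ϕ tan δ ≥ 1, i.e. tan ϕ tan δ ≤ −1.
The boundary is |tan ϕ| · |tan δ| = 1, so |ϕ| = 90° − |δ| = 90° − 11.6° = 78.4° in the northern hemisphere.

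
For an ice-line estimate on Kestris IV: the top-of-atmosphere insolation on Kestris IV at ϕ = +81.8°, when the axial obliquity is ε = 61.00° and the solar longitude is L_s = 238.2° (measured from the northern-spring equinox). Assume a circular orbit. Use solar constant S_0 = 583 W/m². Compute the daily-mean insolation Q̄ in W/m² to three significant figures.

Q̄ ≈ 0.00 W/m²

Solar declination: sin δ = sin ε · sin L_s = sin 61.00° × sin 238.2° = -0.74333, so δ = -48.016°.
cos h₀ = −tan(+81.8°) tan(-48.016°) = 7.7115 ≥ 1 ⇒ polar night, h₀ = 0 and Q̄ = 0.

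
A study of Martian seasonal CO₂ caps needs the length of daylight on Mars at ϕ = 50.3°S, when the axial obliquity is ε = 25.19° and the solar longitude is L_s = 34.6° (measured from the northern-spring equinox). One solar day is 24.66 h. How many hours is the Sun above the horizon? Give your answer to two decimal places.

9.94 h

Solar declination: sin δ = sin ε · sin L_s = sin 25.19° × sin 34.6° = 0.24169, so δ = +13.986°.
cos h₀ = −tan ϕ · tan δ = −tan(-50.3°) × tan(+13.986°) = 0.3000, so h₀ = 1.2661 rad = 72.54°.
Daylight = 2h₀/(2π) × 24.66 h = (1.2661/π) × 24.66 = 9.94 h.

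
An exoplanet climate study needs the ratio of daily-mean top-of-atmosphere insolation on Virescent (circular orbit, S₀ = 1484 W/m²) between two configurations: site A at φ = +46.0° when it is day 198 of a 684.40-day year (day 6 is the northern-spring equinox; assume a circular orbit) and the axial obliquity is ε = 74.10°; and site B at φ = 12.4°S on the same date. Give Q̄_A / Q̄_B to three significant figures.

— Configuration A (φ=+46.0°):
Solar longitude: λ_s = 360° × (198 − 6)/684.40 = 100.994°.
sin δ = sin 74.10° × sin 100.994° = 0.94409, so δ = +70.751°.
cos H₀ = −tan(+46.0°) tan(+70.751°) = -2.9654 ≤ −1 ⇒ polar day, H₀ = π.
Bracket: H₀ sin φ sin δ + cos φ cos δ sin H₀ = 3.1416×0.71934×0.94409 + 0.69466×0.32968×0.00000 = 2.133529 + 0.000000 = 2.133529.
Q̄ = (S₀/π) × [bracket] = (1484/π) × 2.133529 = 1007.8 W/m².
— Configuration B (φ=-12.4°):
cos H₀ = −tan(-12.4°) tan(+70.751°) = 0.6296, H₀ = 0.8897 rad.
Bracket: H₀ sin φ sin δ + cos φ cos δ sin H₀ = 0.8897×-0.21474×0.94409 + 0.97667×0.32968×0.77691 = -0.180372 + 0.250156 = 0.069784.
Q̄ = (S₀/π) × [bracket] = (1484/π) × 0.069784 = 32.964 W/m².
Ratio Q̄_A / Q̄_B = 1007.8 / 32.964 = 30.57.

Q̄_A / Q̄_B ≈ 30.6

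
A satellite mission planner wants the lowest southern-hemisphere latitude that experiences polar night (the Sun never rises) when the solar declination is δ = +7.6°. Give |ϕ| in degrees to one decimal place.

Polar night requires cos h₀ = −tan ϕ tan δ ≥ 1, i.e. tan ϕ tan δ ≤ −1.
The boundary is |tan ϕ| · |tan δ| = 1, so |ϕ| = 90° − |δ| = 90° − 7.6° = 82.4° in the southern hemisphere.

|ϕ| = 82.4°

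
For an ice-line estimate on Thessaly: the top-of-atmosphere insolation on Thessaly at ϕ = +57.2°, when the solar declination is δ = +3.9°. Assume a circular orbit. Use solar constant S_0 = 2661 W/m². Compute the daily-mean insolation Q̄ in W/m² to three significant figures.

cos h₀ = −tan(+57.2°) tan(+3.900°) = -0.1058, h₀ = 1.6768 rad.
Bracket: h₀ sin ϕ sin δ + cos ϕ cos δ sin h₀ = 1.6768×0.84057×0.06802 + 0.54171×0.99768×0.99439 = 0.095872 + 0.537421 = 0.633293.
Q̄ = (S_0/π) × [bracket] = (2661/π) × 0.633293 = 536.4 W/m².

Q̄ ≈ 536 W/m²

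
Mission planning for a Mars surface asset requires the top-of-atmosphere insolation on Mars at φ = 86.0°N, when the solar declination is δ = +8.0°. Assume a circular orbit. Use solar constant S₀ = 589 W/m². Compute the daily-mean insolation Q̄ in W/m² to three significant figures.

Q̄ ≈ 81.8 W/m²

cos H₀ = −tan(+86.0°) tan(+8.000°) = -2.0098 ≤ −1 ⇒ polar day, H₀ = π.
Bracket: H₀ sin φ sin δ + cos φ cos δ sin H₀ = 3.1416×0.99756×0.13917 + 0.06976×0.99027×0.00000 = 0.436150 + 0.000000 = 0.436150.
Q̄ = (S₀/π) × [bracket] = (589/π) × 0.436150 = 81.77 W/m².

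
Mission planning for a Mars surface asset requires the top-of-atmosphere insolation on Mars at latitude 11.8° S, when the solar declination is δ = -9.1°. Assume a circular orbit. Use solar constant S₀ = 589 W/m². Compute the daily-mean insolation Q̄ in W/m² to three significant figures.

Q̄ ≈ 191 W/m²

cos H₀ = −tan(-11.8°) tan(-9.100°) = -0.0335, H₀ = 1.6043 rad.
Bracket: H₀ sin φ sin δ + cos φ cos δ sin H₀ = 1.6043×-0.20450×-0.15816 + 0.97887×0.98741×0.99944 = 0.051889 + 0.966005 = 1.017894.
Q̄ = (S₀/π) × [bracket] = (589/π) × 1.017894 = 190.8 W/m².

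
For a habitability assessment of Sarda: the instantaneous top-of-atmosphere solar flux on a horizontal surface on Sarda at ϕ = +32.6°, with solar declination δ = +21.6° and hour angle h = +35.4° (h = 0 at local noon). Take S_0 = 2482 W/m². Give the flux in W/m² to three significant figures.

2.08e+03 W/m²

cos θ_z = sin ϕ sin δ + cos ϕ cos δ cos h = 0.198335 + 0.638483 = 0.836818.
Flux = S_0 · cos θ_z = 2482 × 0.836818 = 2077 W/m².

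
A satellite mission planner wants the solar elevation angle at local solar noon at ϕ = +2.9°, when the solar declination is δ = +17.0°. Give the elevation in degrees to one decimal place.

At local noon the hour angle is zero, so the zenith angle equals |ϕ − δ| = |+2.9° − (+17.000°)| = 14.100°.
Elevation = 90° − 14.100° = 75.9°.

75.9°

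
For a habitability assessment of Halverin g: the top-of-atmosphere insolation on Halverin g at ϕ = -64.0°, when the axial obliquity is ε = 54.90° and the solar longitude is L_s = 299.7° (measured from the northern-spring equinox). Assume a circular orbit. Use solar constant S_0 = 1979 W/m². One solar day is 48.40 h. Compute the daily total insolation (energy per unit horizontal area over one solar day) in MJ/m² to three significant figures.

Solar declination: sin δ = sin ε · sin L_s = sin 54.90° × sin 299.7° = -0.71067, so δ = -45.290°.
cos h₀ = −tan(-64.0°) tan(-45.290°) = -2.0711 ≤ −1 ⇒ polar day, h₀ = π.
Bracket: h₀ sin ϕ sin δ + cos ϕ cos δ sin h₀ = 3.1416×-0.89879×-0.71067 + 0.43837×0.70352×0.00000 = 2.006675 + 0.000000 = 2.006675.
Q̄ = (S_0/π) × [bracket] = (1979/π) × 2.006675 = 1264.1 W/m².
Daily total = Q̄ × 48.40 h × 3600 s/h = 1264.1 × 48.40 × 3600 / 10⁶ = 220.3 MJ/m².

220 MJ/m²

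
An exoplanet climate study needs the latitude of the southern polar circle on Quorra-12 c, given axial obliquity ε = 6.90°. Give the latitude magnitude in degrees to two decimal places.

The polar circle is the lowest latitude that experiences at least one full rotation of continuous darkness at the northern-summer solstice; it lies at |φ| = 90° − ε = 90° − 6.90° = 83.10°.

83.10°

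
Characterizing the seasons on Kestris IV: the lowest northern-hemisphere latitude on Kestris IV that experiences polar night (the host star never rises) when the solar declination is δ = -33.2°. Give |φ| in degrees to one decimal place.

|φ| = 56.8°

Polar night requires cos H₀ = −tan φ tan δ ≥ 1, i.e. tan φ tan δ ≤ −1.
The boundary is |tan φ| · |tan δ| = 1, so |φ| = 90° − |δ| = 90° − 33.2° = 56.8° in the northern hemisphere.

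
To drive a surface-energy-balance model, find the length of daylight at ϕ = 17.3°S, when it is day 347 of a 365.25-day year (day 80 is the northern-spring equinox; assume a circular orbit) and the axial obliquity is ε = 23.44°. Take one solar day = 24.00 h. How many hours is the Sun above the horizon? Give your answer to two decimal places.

Solar longitude: L_s = 360° × (347 − 80)/365.25 = 263.162°.
sin δ = sin 23.44° × sin 263.162° = -0.39496, so δ = -23.263°.
cos h₀ = −tan ϕ · tan δ = −tan(-17.3°) × tan(-23.263°) = -0.1339, so h₀ = 1.7051 rad = 97.70°.
Daylight = 2h₀/(2π) × 24.00 h = (1.7051/π) × 24.00 = 13.03 h.

13.03 h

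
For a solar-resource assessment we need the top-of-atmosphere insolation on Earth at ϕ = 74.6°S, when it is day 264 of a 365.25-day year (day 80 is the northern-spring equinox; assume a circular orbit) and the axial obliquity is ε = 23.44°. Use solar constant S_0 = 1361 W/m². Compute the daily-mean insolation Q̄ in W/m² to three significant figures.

Solar longitude: L_s = 360° × (264 − 80)/365.25 = 181.355°.
sin δ = sin 23.44° × sin 181.355° = -0.00941, so δ = -0.539°.
cos h₀ = −tan(-74.6°) tan(-0.539°) = -0.0342, h₀ = 1.6050 rad.
Bracket: h₀ sin ϕ sin δ + cos ϕ cos δ sin h₀ = 1.6050×-0.96410×-0.00941 + 0.26556×0.99996×0.99942 = 0.014561 + 0.265395 = 0.279956.
Q̄ = (S_0/π) × [bracket] = (1361/π) × 0.279956 = 121.3 W/m².

Q̄ ≈ 121 W/m²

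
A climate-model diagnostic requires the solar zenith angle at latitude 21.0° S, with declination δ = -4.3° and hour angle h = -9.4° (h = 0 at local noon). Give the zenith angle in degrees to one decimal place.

cos θ_z = sin ϕ sin δ + cos ϕ cos δ cos h = 0.026870 + 0.918452 = 0.945322.
θ_z = arccos(0.945322) = 19.0°.

θ_z = 19.0°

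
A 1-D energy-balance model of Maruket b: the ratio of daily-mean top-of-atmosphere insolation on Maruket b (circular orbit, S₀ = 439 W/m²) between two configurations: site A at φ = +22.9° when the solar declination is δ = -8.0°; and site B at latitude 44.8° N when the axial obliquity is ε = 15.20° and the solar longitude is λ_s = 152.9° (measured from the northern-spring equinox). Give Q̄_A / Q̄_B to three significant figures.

Q̄_A / Q̄_B ≈ 0.985

— Configuration A (φ=+22.9°):
cos H₀ = −tan(+22.9°) tan(-8.000°) = 0.0594, H₀ = 1.5114 rad.
Bracket: H₀ sin φ sin δ + cos φ cos δ sin H₀ = 1.5114×0.38912×-0.13917 + 0.92119×0.99027×0.99824 = -0.081848 + 0.910621 = 0.828773.
Q̄ = (S₀/π) × [bracket] = (439/π) × 0.828773 = 115.81 W/m².
— Configuration B (φ=+44.8°):
Solar declination: sin δ = sin ε · sin λ_s = sin 15.20° × sin 152.9° = 0.11944, so δ = +6.860°.
cos H₀ = −tan(+44.8°) tan(+6.860°) = -0.1195, H₀ = 1.6905 rad.
Bracket: H₀ sin φ sin δ + cos φ cos δ sin H₀ = 1.6905×0.70463×0.11944 + 0.70957×0.99284×0.99284 = 0.142274 + 0.699445 = 0.841719.
Q̄ = (S₀/π) × [bracket] = (439/π) × 0.841719 = 117.62 W/m².
Ratio Q̄_A / Q̄_B = 115.81 / 117.62 = 0.9846.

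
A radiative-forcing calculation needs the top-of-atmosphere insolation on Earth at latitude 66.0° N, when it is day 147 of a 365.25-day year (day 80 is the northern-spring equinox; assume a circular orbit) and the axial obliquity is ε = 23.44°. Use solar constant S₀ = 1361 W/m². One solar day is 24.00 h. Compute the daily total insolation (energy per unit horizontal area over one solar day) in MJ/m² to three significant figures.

39.6 MJ/m²

Solar longitude: λ_s = 360° × (147 − 80)/365.25 = 66.037°.
sin δ = sin 23.44° × sin 66.037° = 0.36350, so δ = +21.315°.
cos H₀ = −tan(+66.0°) tan(+21.315°) = -0.8764, H₀ = 2.6391 rad.
Bracket: H₀ sin φ sin δ + cos φ cos δ sin H₀ = 2.6391×0.91355×0.36350 + 0.40674×0.93159×0.48160 = 0.876380 + 0.182485 = 1.058865.
Q̄ = (S₀/π) × [bracket] = (1361/π) × 1.058865 = 458.72 W/m².
Daily total = Q̄ × 24.00 h × 3600 s/h = 458.72 × 24.00 × 3600 / 10⁶ = 39.63 MJ/m².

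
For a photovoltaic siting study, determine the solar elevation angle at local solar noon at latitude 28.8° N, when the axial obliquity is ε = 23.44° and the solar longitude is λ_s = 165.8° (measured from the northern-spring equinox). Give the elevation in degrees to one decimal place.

66.8°

Solar declination: sin δ = sin ε · sin λ_s = sin 23.44° × sin 165.8° = 0.09758, so δ = +5.600°.
At local noon the hour angle is zero, so the zenith angle equals |φ − δ| = |+28.8° − (+5.600°)| = 23.200°.
Elevation = 90° − 23.200° = 66.8°.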